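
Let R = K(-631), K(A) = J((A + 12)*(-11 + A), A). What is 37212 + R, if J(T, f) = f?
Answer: 36581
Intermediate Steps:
K(A) = A
R = -631
37212 + R = 37212 - 631 = 36581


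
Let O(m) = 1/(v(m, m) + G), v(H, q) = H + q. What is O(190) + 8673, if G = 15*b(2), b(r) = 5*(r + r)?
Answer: 5897641/680 ≈ 8673.0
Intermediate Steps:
b(r) = 10*r (b(r) = 5*(2*r) = 10*r)
G = 300 (G = 15*(10*2) = 15*20 = 300)
O(m) = 1/(300 + 2*m) (O(m) = 1/((m + m) + 300) = 1/(2*m + 300) = 1/(300 + 2*m))
O(190) + 8673 = 1/(2*(150 + 190)) + 8673 = (½)/340 + 8673 = (½)*(1/340) + 8673 = 1/680 + 8673 = 5897641/680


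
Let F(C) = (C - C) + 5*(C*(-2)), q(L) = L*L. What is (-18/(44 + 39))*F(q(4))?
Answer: 2880/83 ≈ 34.699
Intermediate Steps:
q(L) = L²
F(C) = -10*C (F(C) = 0 + 5*(-2*C) = 0 - 10*C = -10*C)
(-18/(44 + 39))*F(q(4)) = (-18/(44 + 39))*(-10*4²) = (-18/83)*(-10*16) = ((1/83)*(-18))*(-160) = -18/83*(-160) = 2880/83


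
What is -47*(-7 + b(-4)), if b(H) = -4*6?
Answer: 1457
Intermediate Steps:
b(H) = -24
-47*(-7 + b(-4)) = -47*(-7 - 24) = -47*(-31) = 1457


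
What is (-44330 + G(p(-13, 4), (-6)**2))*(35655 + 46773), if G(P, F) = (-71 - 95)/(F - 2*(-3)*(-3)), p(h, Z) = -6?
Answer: -10964380228/3 ≈ -3.6548e+9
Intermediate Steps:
G(P, F) = -166/(-18 + F) (G(P, F) = -166/(F + 6*(-3)) = -166/(F - 18) = -166/(-18 + F))
(-44330 + G(p(-13, 4), (-6)**2))*(35655 + 46773) = (-44330 - 166/(-18 + (-6)**2))*(35655 + 46773) = (-44330 - 166/(-18 + 36))*82428 = (-44330 - 166/18)*82428 = (-44330 - 166*1/18)*82428 = (-44330 - 83/9)*82428 = -399053/9*82428 = -10964380228/3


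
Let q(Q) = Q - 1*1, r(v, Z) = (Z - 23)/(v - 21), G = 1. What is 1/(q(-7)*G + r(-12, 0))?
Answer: -33/241 ≈ -0.13693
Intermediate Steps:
r(v, Z) = (-23 + Z)/(-21 + v)
q(Q) = -1 + Q (q(Q) = Q - 1 = -1 + Q)
1/(q(-7)*G + r(-12, 0)) = 1/((-1 - 7)*1 + (-23 + 0)/(-21 - 12)) = 1/(-8*1 - 23/(-33)) = 1/(-8 - 1/33*(-23)) = 1/(-8 + 23/33) = 1/(-241/33) = -33/241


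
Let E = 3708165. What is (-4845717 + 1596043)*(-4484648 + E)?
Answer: 2523316616542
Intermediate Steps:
(-4845717 + 1596043)*(-4484648 + E) = (-4845717 + 1596043)*(-4484648 + 3708165) = -3249674*(-776483) = 2523316616542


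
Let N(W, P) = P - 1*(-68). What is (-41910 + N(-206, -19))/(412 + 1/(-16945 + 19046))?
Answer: -87949961/865613 ≈ -101.60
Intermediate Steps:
N(W, P) = 68 + P (N(W, P) = P + 68 = 68 + P)
(-41910 + N(-206, -19))/(412 + 1/(-16945 + 19046)) = (-41910 + (68 - 19))/(412 + 1/(-16945 + 19046)) = (-41910 + 49)/(412 + 1/2101) = -41861/(412 + 1/2101) = -41861/865613/2101 = -41861*2101/865613 = -87949961/865613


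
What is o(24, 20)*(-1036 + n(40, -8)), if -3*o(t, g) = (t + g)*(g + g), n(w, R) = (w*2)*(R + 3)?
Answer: 2527360/3 ≈ 8.4245e+5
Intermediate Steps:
n(w, R) = 2*w*(3 + R) (n(w, R) = (2*w)*(3 + R) = 2*w*(3 + R))
o(t, g) = -2*g*(g + t)/3 (o(t, g) = -(t + g)*(g + g)/3 = -(g + t)*2*g/3 = -2*g*(g + t)/3)
o(24, 20)*(-1036 + n(40, -8)) = (-⅔*20*(20 + 24))*(-1036 + 2*40*(3 - 8)) = (-⅔*20*44)*(-1036 + 2*40*(-5)) = -1760*(-1036 - 400)/3 = -1760/3*(-1436) = 2527360/3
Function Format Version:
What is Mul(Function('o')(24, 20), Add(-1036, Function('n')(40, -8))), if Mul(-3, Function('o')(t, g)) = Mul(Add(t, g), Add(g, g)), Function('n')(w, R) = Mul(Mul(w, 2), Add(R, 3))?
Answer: Rational(2527360, 3) ≈ 8.4245e+5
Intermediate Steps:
Function('n')(w, R) = Mul(2, w, Add(3, R)) (Function('n')(w, R) = Mul(Mul(2, w), Add(3, R)) = Mul(2, w, Add(3, R)))
Function('o')(t, g) = Mul(Rational(-2, 3), g, Add(g, t)) (Function('o')(t, g) = Mul(Rational(-1, 3), Mul(Add(t, g), Add(g, g))) = Mul(Rational(-1, 3), Mul(Add(g, t), Mul(2, g))) = Mul(Rational(-1, 3), Mul(2, g, Add(g, t))) = Mul(Rational(-2, 3), g, Add(g, t)))
Mul(Function('o')(24, 20), Add(-1036, Function('n')(40, -8))) = Mul(Mul(Rational(-2, 3), 20, Add(20, 24)), Add(-1036, Mul(2, 40, Add(3, -8)))) = Mul(Mul(Rational(-2, 3), 20, 44), Add(-1036, Mul(2, 40, -5))) = Mul(Rational(-1760, 3), Add(-1036, -400)) = Mul(Rational(-1760, 3), -1436) = Rational(2527360, 3)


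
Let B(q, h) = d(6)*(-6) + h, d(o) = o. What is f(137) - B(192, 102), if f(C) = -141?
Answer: -207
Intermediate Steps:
B(q, h) = -36 + h (B(q, h) = 6*(-6) + h = -36 + h)
f(137) - B(192, 102) = -141 - (-36 + 102) = -141 - 1*66 = -141 - 66 = -207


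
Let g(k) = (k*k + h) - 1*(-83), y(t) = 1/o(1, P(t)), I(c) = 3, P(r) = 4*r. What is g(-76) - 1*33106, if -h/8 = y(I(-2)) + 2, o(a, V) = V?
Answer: -81791/3 ≈ -27264.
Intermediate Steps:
y(t) = 1/(4*t)
h = -50/3 (h = -8*((1/4)/3 + 2) = -8*((1/4)*(1/3) + 2) = -8*(1/12 + 2) = -8*25/12 = -50/3 ≈ -16.667)
g(k) = 199/3 + k**2 (g(k) = (k*k - 50/3) - 1*(-83) = (k**2 - 50/3) + 83 = (-50/3 + k**2) + 83 = 199/3 + k**2)
g(-76) - 1*33106 = (199/3 + (-76)**2) - 1*33106 = (199/3 + 5776) - 33106 = 17527/3 - 33106 = -81791/3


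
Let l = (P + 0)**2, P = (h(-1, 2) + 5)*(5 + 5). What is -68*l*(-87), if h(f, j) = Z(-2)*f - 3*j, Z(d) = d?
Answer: 591600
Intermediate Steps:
h(f, j) = -3*j - 2*f (h(f, j) = -2*f - 3*j = -3*j - 2*f)
P = 10 (P = ((-3*2 - 2*(-1)) + 5)*(5 + 5) = ((-6 + 2) + 5)*10 = (-4 + 5)*10 = 1*10 = 10)
l = 100 (l = (10 + 0)**2 = 10**2 = 100)
-68*l*(-87) = -68*100*(-87) = -6800*(-87) = 591600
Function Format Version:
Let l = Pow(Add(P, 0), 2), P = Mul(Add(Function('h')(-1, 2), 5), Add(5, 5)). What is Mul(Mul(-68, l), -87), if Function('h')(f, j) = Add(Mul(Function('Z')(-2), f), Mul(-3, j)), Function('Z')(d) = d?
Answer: 591600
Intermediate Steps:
Function('h')(f, j) = Add(Mul(-3, j), Mul(-2, f)) (Function('h')(f, j) = Add(Mul(-2, f), Mul(-3, j)) = Add(Mul(-3, j), Mul(-2, f)))
P = 10 (P = Mul(Add(Add(Mul(-3, 2), Mul(-2, -1)), 5), Add(5, 5)) = Mul(Add(Add(-6, 2), 5), 10) = Mul(Add(-4, 5), 10) = Mul(1, 10) = 10)
l = 100 (l = Pow(Add(10, 0), 2) = Pow(10, 2) = 100)
Mul(Mul(-68, l), -87) = Mul(Mul(-68, 100), -87) = Mul(-6800, -87) = 591600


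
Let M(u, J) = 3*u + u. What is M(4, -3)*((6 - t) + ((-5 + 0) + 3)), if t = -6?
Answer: 160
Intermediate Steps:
M(u, J) = 4*u
M(4, -3)*((6 - t) + ((-5 + 0) + 3)) = (4*4)*((6 - 1*(-6)) + ((-5 + 0) + 3)) = 16*((6 + 6) + (-5 + 3)) = 16*(12 - 2) = 16*10 = 160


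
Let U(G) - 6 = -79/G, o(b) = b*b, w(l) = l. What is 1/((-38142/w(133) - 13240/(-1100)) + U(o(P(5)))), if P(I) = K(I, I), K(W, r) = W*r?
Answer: -914375/245849827 ≈ -0.0037192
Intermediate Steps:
P(I) = I² (P(I) = I*I = I²)
o(b) = b²
U(G) = 6 - 79/G
1/((-38142/w(133) - 13240/(-1100)) + U(o(P(5)))) = 1/((-38142/133 - 13240/(-1100)) + (6 - 79/((5²)²))) = 1/((-38142*1/133 - 13240*(-1/1100)) + (6 - 79/(25²))) = 1/((-38142/133 + 662/55) + (6 - 79/625)) = 1/(-2009764/7315 + (6 - 79*1/625)) = 1/(-2009764/7315 + (6 - 79/625)) = 1/(-2009764/7315 + 3671/625) = 1/(-245849827/914375) = -914375/245849827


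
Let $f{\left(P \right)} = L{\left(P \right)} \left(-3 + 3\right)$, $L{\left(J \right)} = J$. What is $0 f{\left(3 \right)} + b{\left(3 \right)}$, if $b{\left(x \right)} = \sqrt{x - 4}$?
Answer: $i \approx 1.0 i$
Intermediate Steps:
$b{\left(x \right)} = \sqrt{-4 + x}$
$f{\left(P \right)} = 0$ ($f{\left(P \right)} = P \left(-3 + 3\right) = P 0 = 0$)
$0 f{\left(3 \right)} + b{\left(3 \right)} = 0 \cdot 0 + \sqrt{-4 + 3} = 0 + \sqrt{-1} = 0 + i = i$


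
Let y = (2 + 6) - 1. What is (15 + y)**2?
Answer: 484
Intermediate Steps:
y = 7 (y = 8 - 1 = 7)
(15 + y)**2 = (15 + 7)**2 = 22**2 = 484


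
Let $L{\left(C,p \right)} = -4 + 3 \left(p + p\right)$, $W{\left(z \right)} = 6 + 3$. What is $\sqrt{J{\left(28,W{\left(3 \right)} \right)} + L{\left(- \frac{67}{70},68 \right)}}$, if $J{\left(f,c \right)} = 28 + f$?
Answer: $2 \sqrt{115} \approx 21.448$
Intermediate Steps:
$W{\left(z \right)} = 9$
$L{\left(C,p \right)} = -4 + 6 p$ ($L{\left(C,p \right)} = -4 + 3 \cdot 2 p = -4 + 6 p$)
$\sqrt{J{\left(28,W{\left(3 \right)} \right)} + L{\left(- \frac{67}{70},68 \right)}} = \sqrt{\left(28 + 28\right) + \left(-4 + 6 \cdot 68\right)} = \sqrt{56 + \left(-4 + 408\right)} = \sqrt{56 + 404} = \sqrt{460} = 2 \sqrt{115}$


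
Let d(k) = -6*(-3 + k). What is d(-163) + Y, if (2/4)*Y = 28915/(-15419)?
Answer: 15299494/15419 ≈ 992.25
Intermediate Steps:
Y = -57830/15419 (Y = 2*(28915/(-15419)) = 2*(28915*(-1/15419)) = 2*(-28915/15419) = -57830/15419 ≈ -3.7506)
d(k) = 18 - 6*k
d(-163) + Y = (18 - 6*(-163)) - 57830/15419 = (18 + 978) - 57830/15419 = 996 - 57830/15419 = 15299494/15419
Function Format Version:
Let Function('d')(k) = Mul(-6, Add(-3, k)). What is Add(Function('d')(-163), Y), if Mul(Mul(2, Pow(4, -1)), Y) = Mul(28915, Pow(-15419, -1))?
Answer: Rational(15299494, 15419) ≈ 992.25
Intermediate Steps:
Y = Rational(-57830, 15419) (Y = Mul(2, Mul(28915, Pow(-15419, -1))) = Mul(2, Mul(28915, Rational(-1, 15419))) = Mul(2, Rational(-28915, 15419)) = Rational(-57830, 15419) ≈ -3.7506)
Function('d')(k) = Add(18, Mul(-6, k))
Add(Function('d')(-163), Y) = Add(Add(18, Mul(-6, -163)), Rational(-57830, 15419)) = Add(Add(18, 978), Rational(-57830, 15419)) = Add(996, Rational(-57830, 15419)) = Rational(15299494, 15419)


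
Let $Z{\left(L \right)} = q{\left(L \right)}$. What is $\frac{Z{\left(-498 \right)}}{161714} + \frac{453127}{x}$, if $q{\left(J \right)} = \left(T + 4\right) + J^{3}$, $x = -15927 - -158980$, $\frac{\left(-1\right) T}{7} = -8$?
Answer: $- \frac{8797308555359}{11566836421} \approx -760.56$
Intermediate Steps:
$T = 56$ ($T = \left(-7\right) \left(-8\right) = 56$)
$x = 143053$ ($x = -15927 + 158980 = 143053$)
$q{\left(J \right)} = 60 + J^{3}$ ($q{\left(J \right)} = \left(56 + 4\right) + J^{3} = 60 + J^{3}$)
$Z{\left(L \right)} = 60 + L^{3}$
$\frac{Z{\left(-498 \right)}}{161714} + \frac{453127}{x} = \frac{60 + \left(-498\right)^{3}}{161714} + \frac{453127}{143053} = \left(60 - 123505992\right) \frac{1}{161714} + 453127 \cdot \frac{1}{143053} = \left(-123505932\right) \frac{1}{161714} + \frac{453127}{143053} = - \frac{61752966}{80857} + \frac{453127}{143053} = - \frac{8797308555359}{11566836421}$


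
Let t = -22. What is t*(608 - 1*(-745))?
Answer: -29766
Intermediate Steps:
t*(608 - 1*(-745)) = -22*(608 - 1*(-745)) = -22*(608 + 745) = -22*1353 = -29766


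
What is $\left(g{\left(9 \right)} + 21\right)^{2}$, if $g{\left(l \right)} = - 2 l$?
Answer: $9$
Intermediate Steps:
$\left(g{\left(9 \right)} + 21\right)^{2} = \left(\left(-2\right) 9 + 21\right)^{2} = \left(-18 + 21\right)^{2} = 3^{2} = 9$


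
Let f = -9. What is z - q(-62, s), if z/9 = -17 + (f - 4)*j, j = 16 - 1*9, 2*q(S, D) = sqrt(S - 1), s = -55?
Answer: -972 - 3*I*sqrt(7)/2 ≈ -972.0 - 3.9686*I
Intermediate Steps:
q(S, D) = sqrt(-1 + S)/2 (q(S, D) = sqrt(S - 1)/2 = sqrt(-1 + S)/2)
j = 7 (j = 16 - 9 = 7)
z = -972 (z = 9*(-17 + (-9 - 4)*7) = 9*(-17 - 13*7) = 9*(-17 - 91) = 9*(-108) = -972)
z - q(-62, s) = -972 - sqrt(-1 - 62)/2 = -972 - sqrt(-63)/2 = -972 - 3*I*sqrt(7)/2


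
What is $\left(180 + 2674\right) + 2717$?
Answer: $5571$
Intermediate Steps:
$\left(180 + 2674\right) + 2717 = 2854 + 2717 = 5571$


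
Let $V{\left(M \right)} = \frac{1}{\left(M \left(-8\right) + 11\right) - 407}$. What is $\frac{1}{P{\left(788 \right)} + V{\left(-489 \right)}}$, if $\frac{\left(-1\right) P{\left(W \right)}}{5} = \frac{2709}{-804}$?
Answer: $\frac{58893}{992188} \approx 0.059357$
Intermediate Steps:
$P{\left(W \right)} = \frac{4515}{268}$ ($P{\left(W \right)} = - 5 \frac{2709}{-804} = - 5 \cdot 2709 \left(- \frac{1}{804}\right) = \left(-5\right) \left(- \frac{903}{268}\right) = \frac{4515}{268}$)
$V{\left(M \right)} = \frac{1}{-396 - 8 M}$ ($V{\left(M \right)} = \frac{1}{\left(- 8 M + 11\right) - 407} = \frac{1}{\left(11 - 8 M\right) - 407} = \frac{1}{-396 - 8 M}$)
$\frac{1}{P{\left(788 \right)} + V{\left(-489 \right)}} = \frac{1}{\frac{4515}{268} - \frac{1}{396 + 8 \left(-489\right)}} = \frac{1}{\frac{4515}{268} - \frac{1}{396 - 3912}} = \frac{1}{\frac{4515}{268} - \frac{1}{-3516}} = \frac{1}{\frac{4515}{268} - - \frac{1}{3516}} = \frac{1}{\frac{4515}{268} + \frac{1}{3516}} = \frac{1}{\frac{992188}{58893}} = \frac{58893}{992188}$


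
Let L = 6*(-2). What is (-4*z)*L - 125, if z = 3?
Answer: 19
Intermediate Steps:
L = -12
(-4*z)*L - 125 = -4*3*(-12) - 125 = -12*(-12) - 125 = 144 - 125 = 19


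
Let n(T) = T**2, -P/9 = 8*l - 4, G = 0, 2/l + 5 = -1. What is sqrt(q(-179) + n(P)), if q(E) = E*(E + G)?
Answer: sqrt(35641) ≈ 188.79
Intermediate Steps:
l = -1/3 (l = 2/(-5 - 1) = 2/(-6) = 2*(-1/6) = -1/3 ≈ -0.33333)
q(E) = E**2 (q(E) = E*(E + 0) = E*E = E**2)
P = 60 (P = -9*(8*(-1/3) - 4) = -9*(-8/3 - 4) = -9*(-20/3) = 60)
sqrt(q(-179) + n(P)) = sqrt((-179)**2 + 60**2) = sqrt(32041 + 3600) = sqrt(35641)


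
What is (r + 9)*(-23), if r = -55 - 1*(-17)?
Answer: 667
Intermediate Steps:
r = -38 (r = -55 + 17 = -38)
(r + 9)*(-23) = (-38 + 9)*(-23) = -29*(-23) = 667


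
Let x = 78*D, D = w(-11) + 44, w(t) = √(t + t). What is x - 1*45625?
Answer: -42193 + 78*I*√22 ≈ -42193.0 + 365.85*I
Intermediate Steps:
w(t) = √2*√t (w(t) = √(2*t) = √2*√t)
D = 44 + I*√22 (D = √2*√(-11) + 44 = √2*(I*√11) + 44 = I*√22 + 44 = 44 + I*√22 ≈ 44.0 + 4.6904*I)
x = 3432 + 78*I*√22 (x = 78*(44 + I*√22) = 3432 + 78*I*√22 ≈ 3432.0 + 365.85*I)
x - 1*45625 = (3432 + 78*I*√22) - 1*45625 = (3432 + 78*I*√22) - 45625 = -42193 + 78*I*√22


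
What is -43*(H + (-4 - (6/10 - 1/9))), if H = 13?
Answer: -16469/45 ≈ -365.98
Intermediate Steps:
-43*(H + (-4 - (6/10 - 1/9))) = -43*(13 + (-4 - (6/10 - 1/9))) = -43*(13 + (-4 - (6*(1/10) - 1*1/9))) = -43*(13 + (-4 - (3/5 - 1/9))) = -43*(13 + (-4 - 1*22/45)) = -43*(13 + (-4 - 22/45)) = -43*(13 - 202/45) = -43*383/45 = -16469/45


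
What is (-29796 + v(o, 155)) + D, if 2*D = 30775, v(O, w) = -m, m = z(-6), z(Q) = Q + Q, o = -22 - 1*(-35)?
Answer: -28793/2 ≈ -14397.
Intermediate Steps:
o = 13 (o = -22 + 35 = 13)
z(Q) = 2*Q
m = -12 (m = 2*(-6) = -12)
v(O, w) = 12 (v(O, w) = -1*(-12) = 12)
D = 30775/2 (D = (½)*30775 = 30775/2 ≈ 15388.)
(-29796 + v(o, 155)) + D = (-29796 + 12) + 30775/2 = -29784 + 30775/2 = -28793/2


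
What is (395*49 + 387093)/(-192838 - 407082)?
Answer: -25403/37495 ≈ -0.67750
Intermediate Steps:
(395*49 + 387093)/(-192838 - 407082) = (19355 + 387093)/(-599920) = 406448*(-1/599920) = -25403/37495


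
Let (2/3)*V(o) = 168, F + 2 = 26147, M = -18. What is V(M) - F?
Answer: -25893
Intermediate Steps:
F = 26145 (F = -2 + 26147 = 26145)
V(o) = 252 (V(o) = (3/2)*168 = 252)
V(M) - F = 252 - 1*26145 = 252 - 26145 = -25893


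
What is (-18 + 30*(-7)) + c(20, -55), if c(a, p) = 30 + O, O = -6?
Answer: -204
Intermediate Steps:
c(a, p) = 24 (c(a, p) = 30 - 6 = 24)
(-18 + 30*(-7)) + c(20, -55) = (-18 + 30*(-7)) + 24 = (-18 - 210) + 24 = -228 + 24 = -204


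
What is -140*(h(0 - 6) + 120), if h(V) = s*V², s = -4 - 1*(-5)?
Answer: -21840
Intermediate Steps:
s = 1 (s = -4 + 5 = 1)
h(V) = V² (h(V) = 1*V² = V²)
-140*(h(0 - 6) + 120) = -140*((0 - 6)² + 120) = -140*((-6)² + 120) = -140*(36 + 120) = -140*156 = -21840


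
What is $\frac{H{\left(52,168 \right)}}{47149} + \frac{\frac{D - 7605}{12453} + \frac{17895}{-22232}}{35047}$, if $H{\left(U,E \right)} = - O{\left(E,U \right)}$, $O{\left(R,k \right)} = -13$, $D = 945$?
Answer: $\frac{5173815154141}{21784949712806728} \approx 0.00023749$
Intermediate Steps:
$H{\left(U,E \right)} = 13$ ($H{\left(U,E \right)} = \left(-1\right) \left(-13\right) = 13$)
$\frac{H{\left(52,168 \right)}}{47149} + \frac{\frac{D - 7605}{12453} + \frac{17895}{-22232}}{35047} = \frac{13}{47149} + \frac{\frac{945 - 7605}{12453} + \frac{17895}{-22232}}{35047} = 13 \cdot \frac{1}{47149} + \left(\left(-6660\right) \frac{1}{12453} + 17895 \left(- \frac{1}{22232}\right)\right) \frac{1}{35047} = \frac{13}{47149} + \left(- \frac{2220}{4151} - \frac{17895}{22232}\right) \frac{1}{35047} = \frac{13}{47149} - \frac{17662455}{462044788072} = \frac{5173815154141}{21784949712806728}$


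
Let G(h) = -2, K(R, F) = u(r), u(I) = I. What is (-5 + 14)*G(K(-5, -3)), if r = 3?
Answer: -18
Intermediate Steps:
K(R, F) = 3
(-5 + 14)*G(K(-5, -3)) = (-5 + 14)*(-2) = 9*(-2) = -18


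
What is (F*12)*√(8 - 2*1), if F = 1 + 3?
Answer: 48*√6 ≈ 117.58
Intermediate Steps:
F = 4
(F*12)*√(8 - 2*1) = (4*12)*√(8 - 2*1) = 48*√(8 - 2) = 48*√6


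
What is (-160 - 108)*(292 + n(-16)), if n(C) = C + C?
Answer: -69680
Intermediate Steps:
n(C) = 2*C
(-160 - 108)*(292 + n(-16)) = (-160 - 108)*(292 + 2*(-16)) = -268*(292 - 32) = -268*260 = -69680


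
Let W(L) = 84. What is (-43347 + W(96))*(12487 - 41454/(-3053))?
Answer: -1651100596695/3053 ≈ -5.4081e+8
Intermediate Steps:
(-43347 + W(96))*(12487 - 41454/(-3053)) = (-43347 + 84)*(12487 - 41454/(-3053)) = -43263*(12487 - 41454*(-1/3053)) = -43263*(12487 + 41454/3053) = -43263*38164265/3053 = -1651100596695/3053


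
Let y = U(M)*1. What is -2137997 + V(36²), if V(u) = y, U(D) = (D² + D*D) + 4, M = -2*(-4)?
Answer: -2137865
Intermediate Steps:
M = 8
U(D) = 4 + 2*D² (U(D) = (D² + D²) + 4 = 2*D² + 4 = 4 + 2*D²)
y = 132 (y = (4 + 2*8²)*1 = (4 + 2*64)*1 = (4 + 128)*1 = 132*1 = 132)
V(u) = 132
-2137997 + V(36²) = -2137997 + 132 = -2137865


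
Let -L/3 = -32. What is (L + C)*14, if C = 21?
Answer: 1638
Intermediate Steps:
L = 96 (L = -3*(-32) = 96)
(L + C)*14 = (96 + 21)*14 = 117*14 = 1638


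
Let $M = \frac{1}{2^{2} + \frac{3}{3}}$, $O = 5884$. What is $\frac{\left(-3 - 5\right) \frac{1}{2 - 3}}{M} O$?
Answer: $235360$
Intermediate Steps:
$M = \frac{1}{5}$ ($M = \frac{1}{4 + 3 \cdot \frac{1}{3}} = \frac{1}{4 + 1} = \frac{1}{5} \approx 0.2$)
$\frac{\left(-3 - 5\right) \frac{1}{2 - 3}}{M} O = \frac{-3 - 5}{2 - 3} \frac{1}{\frac{1}{5}} \cdot 5884 = - \frac{8}{-1} \cdot 5 \cdot 5884 = \left(-8\right) \left(-1\right) 5 \cdot 5884 = 8 \cdot 5 \cdot 5884 = 40 \cdot 5884 = 235360$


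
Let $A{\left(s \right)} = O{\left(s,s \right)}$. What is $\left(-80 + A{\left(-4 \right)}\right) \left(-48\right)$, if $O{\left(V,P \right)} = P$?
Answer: $4032$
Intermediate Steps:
$A{\left(s \right)} = s$
$\left(-80 + A{\left(-4 \right)}\right) \left(-48\right) = \left(-80 - 4\right) \left(-48\right) = \left(-84\right) \left(-48\right) = 4032$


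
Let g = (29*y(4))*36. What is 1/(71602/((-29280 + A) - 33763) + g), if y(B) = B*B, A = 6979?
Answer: 28032/468210727 ≈ 5.9870e-5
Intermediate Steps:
y(B) = B**2
g = 16704 (g = (29*4**2)*36 = (29*16)*36 = 464*36 = 16704)
1/(71602/((-29280 + A) - 33763) + g) = 1/(71602/((-29280 + 6979) - 33763) + 16704) = 1/(71602/(-22301 - 33763) + 16704) = 1/(71602/(-56064) + 16704) = 1/(71602*(-1/56064) + 16704) = 1/(-35801/28032 + 16704) = 1/(468210727/28032) = 28032/468210727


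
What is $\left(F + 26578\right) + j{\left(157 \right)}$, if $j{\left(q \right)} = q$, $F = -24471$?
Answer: $2264$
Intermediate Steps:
$\left(F + 26578\right) + j{\left(157 \right)} = \left(-24471 + 26578\right) + 157 = 2107 + 157 = 2264$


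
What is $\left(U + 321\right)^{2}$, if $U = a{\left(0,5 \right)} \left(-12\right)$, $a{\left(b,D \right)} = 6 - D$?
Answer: $95481$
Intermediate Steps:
$U = -12$ ($U = \left(6 - 5\right) \left(-12\right) = 1 \left(-12\right) = -12$)
$\left(U + 321\right)^{2} = \left(-12 + 321\right)^{2} = 309^{2} = 95481$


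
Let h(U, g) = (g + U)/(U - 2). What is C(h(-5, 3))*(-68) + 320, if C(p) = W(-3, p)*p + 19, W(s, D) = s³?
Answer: -3132/7 ≈ -447.43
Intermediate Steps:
h(U, g) = (U + g)/(-2 + U)
C(p) = 19 - 27*p (C(p) = (-3)³*p + 19 = -27*p + 19 = 19 - 27*p)
C(h(-5, 3))*(-68) + 320 = (19 - 27*(-5 + 3)/(-2 - 5))*(-68) + 320 = (19 - 27*(-2)/(-7))*(-68) + 320 = (19 - (-27)*(-2)/7)*(-68) + 320 = (19 - 27*2/7)*(-68) + 320 = (19 - 54/7)*(-68) + 320 = (79/7)*(-68) + 320 = -5372/7 + 320 = -3132/7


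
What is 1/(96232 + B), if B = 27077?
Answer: 1/123309 ≈ 8.1097e-6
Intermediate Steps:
1/(96232 + B) = 1/(96232 + 27077) = 1/123309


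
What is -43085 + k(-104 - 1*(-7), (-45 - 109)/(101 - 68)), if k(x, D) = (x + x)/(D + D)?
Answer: -602899/14 ≈ -43064.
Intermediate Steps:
k(x, D) = x/D (k(x, D) = (2*x)/((2*D)) = (2*x)*(1/(2*D)) = x/D)
-43085 + k(-104 - 1*(-7), (-45 - 109)/(101 - 68)) = -43085 + (-104 - 1*(-7))/(((-45 - 109)/(101 - 68))) = -43085 + (-104 + 7)/((-154/33)) = -43085 - 97/((-154*1/33)) = -43085 - 97/(-14/3) = -43085 - 97*(-3/14) = -43085 + 291/14 = -602899/14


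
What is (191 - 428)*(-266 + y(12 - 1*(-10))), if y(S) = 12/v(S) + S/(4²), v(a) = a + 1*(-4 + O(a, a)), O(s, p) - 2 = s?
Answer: 3508311/56 ≈ 62648.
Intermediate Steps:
O(s, p) = 2 + s
v(a) = -2 + 2*a (v(a) = a + 1*(-4 + (2 + a)) = a + 1*(-2 + a) = a + (-2 + a) = -2 + 2*a)
y(S) = 12/(-2 + 2*S) + S/16 (y(S) = 12/(-2 + 2*S) + S/(4²) = 12/(-2 + 2*S) + S/16)
(191 - 428)*(-266 + y(12 - 1*(-10))) = (191 - 428)*(-266 + (96 + (12 - 1*(-10))*(-1 + (12 - 1*(-10))))/(16*(-1 + (12 - 1*(-10))))) = -237*(-266 + (96 + (12 + 10)*(-1 + (12 + 10)))/(16*(-1 + (12 + 10)))) = -237*(-266 + (96 + 22*(-1 + 22))/(16*(-1 + 22))) = -237*(-266 + (1/16)*(96 + 22*21)/21) = -237*(-266 + (1/16)*(1/21)*(96 + 462)) = -237*(-266 + (1/16)*(1/21)*558) = -237*(-266 + 93/56) = -237*(-14803/56) = 3508311/56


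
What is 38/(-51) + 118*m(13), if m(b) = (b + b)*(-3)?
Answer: -469442/51 ≈ -9204.8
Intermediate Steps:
m(b) = -6*b (m(b) = (2*b)*(-3) = -6*b)
38/(-51) + 118*m(13) = 38/(-51) + 118*(-6*13) = 38*(-1/51) + 118*(-78) = -38/51 - 9204 = -469442/51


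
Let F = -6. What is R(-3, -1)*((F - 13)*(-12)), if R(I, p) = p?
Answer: -228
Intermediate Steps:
R(-3, -1)*((F - 13)*(-12)) = -(-6 - 13)*(-12) = -(-19)*(-12) = -1*228 = -228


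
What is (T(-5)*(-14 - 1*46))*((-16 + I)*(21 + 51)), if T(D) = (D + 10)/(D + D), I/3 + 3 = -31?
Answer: -254880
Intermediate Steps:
I = -102 (I = -9 + 3*(-31) = -9 - 93 = -102)
T(D) = (10 + D)/(2*D) (T(D) = (10 + D)/((2*D)) = (10 + D)*(1/(2*D)) = (10 + D)/(2*D))
(T(-5)*(-14 - 1*46))*((-16 + I)*(21 + 51)) = (((1/2)*(10 - 5)/(-5))*(-14 - 1*46))*((-16 - 102)*(21 + 51)) = (((1/2)*(-1/5)*5)*(-14 - 46))*(-118*72) = -1/2*(-60)*(-8496) = 30*(-8496) = -254880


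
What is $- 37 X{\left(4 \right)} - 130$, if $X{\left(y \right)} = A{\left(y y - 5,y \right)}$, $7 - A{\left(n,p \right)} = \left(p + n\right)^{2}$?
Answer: $7936$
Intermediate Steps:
$A{\left(n,p \right)} = 7 - \left(n + p\right)^{2}$ ($A{\left(n,p \right)} = 7 - \left(p + n\right)^{2} = 7 - \left(n + p\right)^{2}$)
$X{\left(y \right)} = 7 - \left(-5 + y + y^{2}\right)^{2}$ ($X{\left(y \right)} = 7 - \left(\left(y y - 5\right) + y\right)^{2} = 7 - \left(\left(y^{2} - 5\right) + y\right)^{2} = 7 - \left(\left(-5 + y^{2}\right) + y\right)^{2} = 7 - \left(-5 + y + y^{2}\right)^{2}$)
$- 37 X{\left(4 \right)} - 130 = - 37 \left(7 - \left(-5 + 4 + 4^{2}\right)^{2}\right) - 130 = - 37 \left(7 - \left(-5 + 4 + 16\right)^{2}\right) - 130 = - 37 \left(7 - 15^{2}\right) - 130 = - 37 \left(7 - 225\right) - 130 = \left(-37\right) \left(-218\right) - 130 = 8066 - 130 = 7936$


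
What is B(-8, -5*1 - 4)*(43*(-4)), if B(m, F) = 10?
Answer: -1720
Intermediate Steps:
B(-8, -5*1 - 4)*(43*(-4)) = 10*(43*(-4)) = 10*(-172) = -1720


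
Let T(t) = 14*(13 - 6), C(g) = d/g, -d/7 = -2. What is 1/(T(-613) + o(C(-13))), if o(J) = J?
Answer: 13/1260 ≈ 0.010317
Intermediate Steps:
d = 14 (d = -7*(-2) = 14)
C(g) = 14/g
T(t) = 98 (T(t) = 14*7 = 98)
1/(T(-613) + o(C(-13))) = 1/(98 + 14/(-13)) = 1/(98 + 14*(-1/13)) = 1/(98 - 14/13) = 1/(1260/13) = 13/1260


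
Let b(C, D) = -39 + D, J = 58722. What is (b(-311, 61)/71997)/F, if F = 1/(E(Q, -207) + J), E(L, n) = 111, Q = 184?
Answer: 431442/23999 ≈ 17.978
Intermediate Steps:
F = 1/58833 (F = 1/(111 + 58722) = 1/58833 ≈ 1.6997e-5)
(b(-311, 61)/71997)/F = ((-39 + 61)/71997)/(1/58833) = (22*(1/71997))*58833 = (22/71997)*58833 = 431442/23999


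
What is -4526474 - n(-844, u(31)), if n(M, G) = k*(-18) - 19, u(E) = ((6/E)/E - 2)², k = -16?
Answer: -4526743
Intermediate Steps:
u(E) = (-2 + 6/E²)² (u(E) = (6/E² - 2)² = (-2 + 6/E²)²)
n(M, G) = 269 (n(M, G) = -16*(-18) - 19 = 288 - 19 = 269)
-4526474 - n(-844, u(31)) = -4526474 - 1*269 = -4526474 - 269 = -4526743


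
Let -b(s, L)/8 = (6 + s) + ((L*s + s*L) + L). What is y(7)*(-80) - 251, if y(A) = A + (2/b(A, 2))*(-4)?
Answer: -34953/43 ≈ -812.86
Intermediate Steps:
b(s, L) = -48 - 8*L - 8*s - 16*L*s (b(s, L) = -8*((6 + s) + ((L*s + s*L) + L)) = -8*((6 + s) + ((L*s + L*s) + L)) = -8*((6 + s) + (2*L*s + L)) = -8*((6 + s) + (L + 2*L*s)) = -8*(6 + L + s + 2*L*s) = -48 - 8*L - 8*s - 16*L*s)
y(A) = A - 8/(-64 - 40*A) (y(A) = A + (2/(-48 - 8*2 - 8*A - 16*2*A))*(-4) = A + (2/(-48 - 16 - 8*A - 32*A))*(-4) = A + (2/(-64 - 40*A))*(-4) = A - 8/(-64 - 40*A))
y(7)*(-80) - 251 = (7 + 8/(64 + 40*7))*(-80) - 251 = (7 + 8/(64 + 280))*(-80) - 251 = (7 + 8/344)*(-80) - 251 = (7 + 8*(1/344))*(-80) - 251 = (7 + 1/43)*(-80) - 251 = (302/43)*(-80) - 251 = -24160/43 - 251 = -34953/43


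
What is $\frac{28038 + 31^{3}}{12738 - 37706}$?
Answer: $- \frac{57829}{24968} \approx -2.3161$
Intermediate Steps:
$\frac{28038 + 31^{3}}{12738 - 37706} = \frac{28038 + 29791}{-24968} = 57829 \left(- \frac{1}{24968}\right) = - \frac{57829}{24968}$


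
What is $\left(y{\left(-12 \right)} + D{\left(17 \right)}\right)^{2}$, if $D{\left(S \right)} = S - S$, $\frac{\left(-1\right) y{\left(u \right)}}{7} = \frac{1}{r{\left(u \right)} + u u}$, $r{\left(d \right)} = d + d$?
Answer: $\frac{49}{14400} \approx 0.0034028$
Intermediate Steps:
$r{\left(d \right)} = 2 d$
$y{\left(u \right)} = - \frac{7}{u^{2} + 2 u}$ ($y{\left(u \right)} = - \frac{7}{2 u + u u} = - \frac{7}{2 u + u^{2}} = - \frac{7}{u^{2} + 2 u}$)
$D{\left(S \right)} = 0$
$\left(y{\left(-12 \right)} + D{\left(17 \right)}\right)^{2} = \left(- \frac{7}{\left(-12\right) \left(2 - 12\right)} + 0\right)^{2} = \left(\left(-7\right) \left(- \frac{1}{12}\right) \frac{1}{-10} + 0\right)^{2} = \left(\left(-7\right) \left(- \frac{1}{12}\right) \left(- \frac{1}{10}\right) + 0\right)^{2} = \left(- \frac{7}{120} + 0\right)^{2} = \left(- \frac{7}{120}\right)^{2} = \frac{49}{14400}$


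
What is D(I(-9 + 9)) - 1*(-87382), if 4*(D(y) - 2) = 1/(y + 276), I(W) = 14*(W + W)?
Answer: 96471937/1104 ≈ 87384.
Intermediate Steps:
I(W) = 28*W (I(W) = 14*(2*W) = 28*W)
D(y) = 2 + 1/(4*(276 + y)) (D(y) = 2 + 1/(4*(y + 276)) = 2 + 1/(4*(276 + y)))
D(I(-9 + 9)) - 1*(-87382) = (2209 + 8*(28*(-9 + 9)))/(4*(276 + 28*(-9 + 9))) - 1*(-87382) = (2209 + 8*(28*0))/(4*(276 + 28*0)) + 87382 = (2209 + 8*0)/(4*(276 + 0)) + 87382 = (¼)*(2209 + 0)/276 + 87382 = (¼)*(1/276)*2209 + 87382 = 2209/1104 + 87382 = 96471937/1104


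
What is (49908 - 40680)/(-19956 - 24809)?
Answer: -9228/44765 ≈ -0.20614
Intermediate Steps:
(49908 - 40680)/(-19956 - 24809) = 9228/(-44765) = 9228*(-1/44765) = -9228/44765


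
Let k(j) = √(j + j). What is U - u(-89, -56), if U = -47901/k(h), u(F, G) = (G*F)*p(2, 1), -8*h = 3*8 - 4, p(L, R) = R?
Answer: -4984 + 47901*I*√5/5 ≈ -4984.0 + 21422.0*I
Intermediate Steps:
h = -5/2 (h = -(3*8 - 4)/8 = -(24 - 4)/8 = -⅛*20 = -5/2 ≈ -2.5000)
u(F, G) = F*G (u(F, G) = (G*F)*1 = (F*G)*1 = F*G)
k(j) = √2*√j (k(j) = √(2*j) = √2*√j)
U = 47901*I*√5/5 (U = -47901*(-I*√5/5) = -(-47901)*I*√5/5 = 47901*I*√5/5 ≈ 21422.0*I)
U - u(-89, -56) = 47901*I*√5/5 - (-89)*(-56) = 47901*I*√5/5 - 1*4984 = 47901*I*√5/5 - 4984 = -4984 + 47901*I*√5/5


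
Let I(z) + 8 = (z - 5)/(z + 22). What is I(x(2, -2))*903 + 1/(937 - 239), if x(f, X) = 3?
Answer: -127319363/17450 ≈ -7296.2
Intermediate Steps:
I(z) = -8 + (-5 + z)/(22 + z) (I(z) = -8 + (z - 5)/(z + 22) = -8 + (-5 + z)/(22 + z))
I(x(2, -2))*903 + 1/(937 - 239) = ((-181 - 7*3)/(22 + 3))*903 + 1/(937 - 239) = ((-181 - 21)/25)*903 + 1/698 = ((1/25)*(-202))*903 + 1/698 = -202/25*903 + 1/698 = -182406/25 + 1/698 = -127319363/17450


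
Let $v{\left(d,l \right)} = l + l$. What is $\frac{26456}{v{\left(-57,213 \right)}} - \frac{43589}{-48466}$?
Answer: $\frac{650392705}{10323258} \approx 63.003$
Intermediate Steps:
$v{\left(d,l \right)} = 2 l$
$\frac{26456}{v{\left(-57,213 \right)}} - \frac{43589}{-48466} = \frac{26456}{2 \cdot 213} - \frac{43589}{-48466} = \frac{26456}{426} - - \frac{43589}{48466} = 26456 \cdot \frac{1}{426} + \frac{43589}{48466} = \frac{13228}{213} + \frac{43589}{48466} = \frac{650392705}{10323258}$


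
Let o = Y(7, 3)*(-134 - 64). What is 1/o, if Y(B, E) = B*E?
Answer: -1/4158 ≈ -0.00024050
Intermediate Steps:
o = -4158 (o = (7*3)*(-134 - 64) = 21*(-198) = -4158)
1/o = 1/(-4158) = -1/4158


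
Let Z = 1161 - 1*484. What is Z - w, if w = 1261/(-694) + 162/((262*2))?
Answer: 30842931/45457 ≈ 678.51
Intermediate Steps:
Z = 677 (Z = 1161 - 484 = 677)
w = -68542/45457 (w = 1261*(-1/694) + 162/524 = -1261/694 + 162*(1/524) = -1261/694 + 81/262 = -68542/45457 ≈ -1.5078)
Z - w = 677 - 1*(-68542/45457) = 677 + 68542/45457 = 30842931/45457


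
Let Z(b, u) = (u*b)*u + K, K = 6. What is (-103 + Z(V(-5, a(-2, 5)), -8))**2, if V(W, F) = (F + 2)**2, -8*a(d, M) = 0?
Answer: 25281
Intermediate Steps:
a(d, M) = 0 (a(d, M) = -1/8*0 = 0)
V(W, F) = (2 + F)**2
Z(b, u) = 6 + b*u**2 (Z(b, u) = (u*b)*u + 6 = (b*u)*u + 6 = b*u**2 + 6 = 6 + b*u**2)
(-103 + Z(V(-5, a(-2, 5)), -8))**2 = (-103 + (6 + (2 + 0)**2*(-8)**2))**2 = (-103 + (6 + 2**2*64))**2 = (-103 + (6 + 4*64))**2 = (-103 + (6 + 256))**2 = (-103 + 262)**2 = 159**2 = 25281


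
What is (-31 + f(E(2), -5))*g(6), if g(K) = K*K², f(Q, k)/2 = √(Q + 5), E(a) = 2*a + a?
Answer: -6696 + 432*√11 ≈ -5263.2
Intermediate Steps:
E(a) = 3*a
f(Q, k) = 2*√(5 + Q) (f(Q, k) = 2*√(Q + 5) = 2*√(5 + Q))
g(K) = K³
(-31 + f(E(2), -5))*g(6) = (-31 + 2*√(5 + 3*2))*6³ = (-31 + 2*√(5 + 6))*216 = (-31 + 2*√11)*216 = -6696 + 432*√11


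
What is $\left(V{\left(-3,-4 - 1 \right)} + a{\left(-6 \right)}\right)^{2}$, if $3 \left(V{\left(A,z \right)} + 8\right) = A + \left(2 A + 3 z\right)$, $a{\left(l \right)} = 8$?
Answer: $64$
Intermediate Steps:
$V{\left(A,z \right)} = -8 + A + z$ ($V{\left(A,z \right)} = -8 + \frac{A + \left(2 A + 3 z\right)}{3} = -8 + \frac{3 A + 3 z}{3} = -8 + \left(A + z\right) = -8 + A + z$)
$\left(V{\left(-3,-4 - 1 \right)} + a{\left(-6 \right)}\right)^{2} = \left(\left(-8 - 3 - 5\right) + 8\right)^{2} = \left(-16 + 8\right)^{2} = \left(-8\right)^{2} = 64$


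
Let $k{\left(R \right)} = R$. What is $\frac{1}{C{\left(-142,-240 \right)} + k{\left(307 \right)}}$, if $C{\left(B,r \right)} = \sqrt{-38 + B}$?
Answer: $\frac{307}{94429} - \frac{6 i \sqrt{5}}{94429} \approx 0.0032511 - 0.00014208 i$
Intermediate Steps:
$\frac{1}{C{\left(-142,-240 \right)} + k{\left(307 \right)}} = \frac{1}{\sqrt{-38 - 142} + 307} = \frac{1}{\sqrt{-180} + 307} = \frac{1}{6 i \sqrt{5} + 307} = \frac{1}{307 + 6 i \sqrt{5}}$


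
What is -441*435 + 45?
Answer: -191790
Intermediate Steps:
-441*435 + 45 = -191835 + 45 = -191790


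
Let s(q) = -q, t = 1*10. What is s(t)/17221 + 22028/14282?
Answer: 189600684/122975161 ≈ 1.5418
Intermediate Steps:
t = 10
s(t)/17221 + 22028/14282 = -1*10/17221 + 22028/14282 = -10*1/17221 + 22028*(1/14282) = -10/17221 + 11014/7141 = 189600684/122975161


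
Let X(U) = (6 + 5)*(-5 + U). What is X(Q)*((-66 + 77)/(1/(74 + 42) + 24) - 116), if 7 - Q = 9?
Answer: 24777368/2785 ≈ 8896.7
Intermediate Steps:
Q = -2 (Q = 7 - 1*9 = 7 - 9 = -2)
X(U) = -55 + 11*U (X(U) = 11*(-5 + U) = -55 + 11*U)
X(Q)*((-66 + 77)/(1/(74 + 42) + 24) - 116) = (-55 + 11*(-2))*((-66 + 77)/(1/(74 + 42) + 24) - 116) = (-55 - 22)*(11/(1/116 + 24) - 116) = -77*(11/(1/116 + 24) - 116) = -77*(11/(2785/116) - 116) = -77*(11*(116/2785) - 116) = -77*(1276/2785 - 116) = -77*(-321784/2785) = 24777368/2785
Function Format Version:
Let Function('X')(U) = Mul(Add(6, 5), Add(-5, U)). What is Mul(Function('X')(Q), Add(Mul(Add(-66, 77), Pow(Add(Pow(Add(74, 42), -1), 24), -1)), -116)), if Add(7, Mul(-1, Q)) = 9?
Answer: Rational(24777368, 2785) ≈ 8896.7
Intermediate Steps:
Q = -2 (Q = Add(7, Mul(-1, 9)) = Add(7, -9) = -2)
Function('X')(U) = Add(-55, Mul(11, U)) (Function('X')(U) = Mul(11, Add(-5, U)) = Add(-55, Mul(11, U)))
Mul(Function('X')(Q), Add(Mul(Add(-66, 77), Pow(Add(Pow(Add(74, 42), -1), 24), -1)), -116)) = Mul(Add(-55, Mul(11, -2)), Add(Mul(Add(-66, 77), Pow(Add(Pow(Add(74, 42), -1), 24), -1)), -116)) = Mul(Add(-55, -22), Add(Mul(11, Pow(Add(Pow(116, -1), 24), -1)), -116)) = Mul(-77, Add(Mul(11, Pow(Add(Rational(1, 116), 24), -1)), -116)) = Mul(-77, Add(Mul(11, Pow(Rational(2785, 116), -1)), -116)) = Mul(-77, Add(Mul(11, Rational(116, 2785)), -116)) = Mul(-77, Add(Rational(1276, 2785), -116)) = Mul(-77, Rational(-321784, 2785)) = Rational(24777368, 2785)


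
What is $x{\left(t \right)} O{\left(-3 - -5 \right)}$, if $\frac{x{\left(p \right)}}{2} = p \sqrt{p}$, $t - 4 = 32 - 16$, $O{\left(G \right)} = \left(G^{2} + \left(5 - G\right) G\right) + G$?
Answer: $960 \sqrt{5} \approx 2146.6$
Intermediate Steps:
$O{\left(G \right)} = G + G^{2} + G \left(5 - G\right)$ ($O{\left(G \right)} = \left(G^{2} + G \left(5 - G\right)\right) + G = G + G^{2} + G \left(5 - G\right)$)
$t = 20$ ($t = 4 + \left(32 - 16\right) = 4 + 16 = 20$)
$x{\left(p \right)} = 2 p^{\frac{3}{2}}$ ($x{\left(p \right)} = 2 p \sqrt{p} = 2 p^{\frac{3}{2}}$)
$x{\left(t \right)} O{\left(-3 - -5 \right)} = 2 \cdot 20^{\frac{3}{2}} \cdot 6 \left(-3 - -5\right) = 2 \cdot 40 \sqrt{5} \cdot 6 \left(-3 + 5\right) = 80 \sqrt{5} \cdot 6 \cdot 2 = 80 \sqrt{5} \cdot 12 = 960 \sqrt{5}$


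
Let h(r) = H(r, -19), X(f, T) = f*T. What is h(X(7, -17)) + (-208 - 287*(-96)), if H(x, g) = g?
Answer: 27325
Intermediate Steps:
X(f, T) = T*f
h(r) = -19
h(X(7, -17)) + (-208 - 287*(-96)) = -19 + (-208 - 287*(-96)) = -19 + (-208 + 27552) = -19 + 27344 = 27325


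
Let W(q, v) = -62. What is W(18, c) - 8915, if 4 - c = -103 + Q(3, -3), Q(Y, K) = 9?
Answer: -8977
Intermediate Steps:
c = 98 (c = 4 - (-103 + 9) = 4 - 1*(-94) = 4 + 94 = 98)
W(18, c) - 8915 = -62 - 8915 = -8977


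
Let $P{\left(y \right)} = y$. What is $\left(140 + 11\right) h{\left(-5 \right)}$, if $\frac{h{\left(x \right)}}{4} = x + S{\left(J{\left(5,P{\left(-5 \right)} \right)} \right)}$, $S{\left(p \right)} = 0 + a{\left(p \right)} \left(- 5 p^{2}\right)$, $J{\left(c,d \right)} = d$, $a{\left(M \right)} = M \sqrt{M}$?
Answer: $-3020 + 377500 i \sqrt{5} \approx -3020.0 + 8.4412 \cdot 10^{5} i$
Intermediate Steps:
$a{\left(M \right)} = M^{\frac{3}{2}}$
$S{\left(p \right)} = - 5 p^{\frac{7}{2}}$ ($S{\left(p \right)} = 0 + p^{\frac{3}{2}} \left(- 5 p^{2}\right) = 0 - 5 p^{\frac{7}{2}} = - 5 p^{\frac{7}{2}}$)
$h{\left(x \right)} = 4 x + 2500 i \sqrt{5}$ ($h{\left(x \right)} = 4 \left(x - 5 \left(-5\right)^{\frac{7}{2}}\right) = 4 \left(x - 5 \left(- 125 i \sqrt{5}\right)\right) = 4 \left(x + 625 i \sqrt{5}\right) = 4 x + 2500 i \sqrt{5}$)
$\left(140 + 11\right) h{\left(-5 \right)} = \left(140 + 11\right) \left(4 \left(-5\right) + 2500 i \sqrt{5}\right) = 151 \left(-20 + 2500 i \sqrt{5}\right) = -3020 + 377500 i \sqrt{5}$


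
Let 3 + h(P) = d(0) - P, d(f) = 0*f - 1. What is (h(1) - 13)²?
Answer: 324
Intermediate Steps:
d(f) = -1 (d(f) = 0 - 1 = -1)
h(P) = -4 - P (h(P) = -3 + (-1 - P) = -4 - P)
(h(1) - 13)² = ((-4 - 1*1) - 13)² = ((-4 - 1) - 13)² = (-5 - 13)² = (-18)² = 324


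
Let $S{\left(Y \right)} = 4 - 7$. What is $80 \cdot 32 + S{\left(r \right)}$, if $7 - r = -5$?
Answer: $2557$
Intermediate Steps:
$r = 12$ ($r = 7 - -5 = 7 + 5 = 12$)
$S{\left(Y \right)} = -3$ ($S{\left(Y \right)} = 4 - 7 = -3$)
$80 \cdot 32 + S{\left(r \right)} = 80 \cdot 32 - 3 = 2560 - 3 = 2557$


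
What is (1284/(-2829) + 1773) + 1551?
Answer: 3134104/943 ≈ 3323.5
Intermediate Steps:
(1284/(-2829) + 1773) + 1551 = (1284*(-1/2829) + 1773) + 1551 = (-428/943 + 1773) + 1551 = 1671511/943 + 1551 = 3134104/943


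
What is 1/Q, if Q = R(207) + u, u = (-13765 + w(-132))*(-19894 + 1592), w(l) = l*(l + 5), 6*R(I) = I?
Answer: -2/109775327 ≈ -1.8219e-8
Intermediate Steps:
R(I) = I/6
w(l) = l*(5 + l)
u = -54887698 (u = (-13765 - 132*(5 - 132))*(-19894 + 1592) = (-13765 - 132*(-127))*(-18302) = (-13765 + 16764)*(-18302) = 2999*(-18302) = -54887698)
Q = -109775327/2 (Q = (1/6)*207 - 54887698 = 69/2 - 54887698 = -109775327/2 ≈ -5.4888e+7)
1/Q = 1/(-109775327/2) = -2/109775327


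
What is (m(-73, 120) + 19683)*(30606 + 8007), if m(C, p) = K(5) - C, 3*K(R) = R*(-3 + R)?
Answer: 762967138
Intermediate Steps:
K(R) = R*(-3 + R)/3 (K(R) = (R*(-3 + R))/3 = R*(-3 + R)/3)
m(C, p) = 10/3 - C (m(C, p) = (⅓)*5*(-3 + 5) - C = (⅓)*5*2 - C = 10/3 - C)
(m(-73, 120) + 19683)*(30606 + 8007) = ((10/3 - 1*(-73)) + 19683)*(30606 + 8007) = ((10/3 + 73) + 19683)*38613 = (229/3 + 19683)*38613 = (59278/3)*38613 = 762967138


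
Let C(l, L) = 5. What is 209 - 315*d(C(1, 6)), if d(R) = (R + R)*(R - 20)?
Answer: 47459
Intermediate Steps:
d(R) = 2*R*(-20 + R) (d(R) = (2*R)*(-20 + R) = 2*R*(-20 + R))
209 - 315*d(C(1, 6)) = 209 - 630*5*(-20 + 5) = 209 - 630*5*(-15) = 209 - 315*(-150) = 209 + 47250 = 47459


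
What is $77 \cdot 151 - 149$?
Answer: $11478$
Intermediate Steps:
$77 \cdot 151 - 149 = 11627 - 149 = 11478$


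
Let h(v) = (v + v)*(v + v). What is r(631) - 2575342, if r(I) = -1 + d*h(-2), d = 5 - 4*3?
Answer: -2575455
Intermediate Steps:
h(v) = 4*v**2 (h(v) = (2*v)*(2*v) = 4*v**2)
d = -7 (d = 5 - 12 = -7)
r(I) = -113 (r(I) = -1 - 28*(-2)**2 = -1 - 28*4 = -1 - 7*16 = -1 - 112 = -113)
r(631) - 2575342 = -113 - 2575342 = -2575455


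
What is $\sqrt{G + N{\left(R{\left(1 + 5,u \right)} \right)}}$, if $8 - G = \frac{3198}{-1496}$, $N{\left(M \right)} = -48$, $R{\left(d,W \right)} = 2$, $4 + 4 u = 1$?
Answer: $\frac{i \sqrt{5296027}}{374} \approx 6.1532 i$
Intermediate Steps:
$u = - \frac{3}{4}$ ($u = -1 + \frac{1}{4} \cdot 1 = -1 + \frac{1}{4} = - \frac{3}{4} \approx -0.75$)
$G = \frac{7583}{748}$ ($G = 8 - \frac{3198}{-1496} = 8 - 3198 \left(- \frac{1}{1496}\right) = 8 - - \frac{1599}{748} = 8 + \frac{1599}{748} = \frac{7583}{748} \approx 10.138$)
$\sqrt{G + N{\left(R{\left(1 + 5,u \right)} \right)}} = \sqrt{\frac{7583}{748} - 48} = \sqrt{- \frac{28321}{748}} = \frac{i \sqrt{5296027}}{374}$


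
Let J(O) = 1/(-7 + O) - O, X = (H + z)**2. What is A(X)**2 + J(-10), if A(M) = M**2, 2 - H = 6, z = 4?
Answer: 169/17 ≈ 9.9412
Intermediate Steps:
H = -4 (H = 2 - 1*6 = 2 - 6 = -4)
X = 0 (X = (-4 + 4)**2 = 0**2 = 0)
A(X)**2 + J(-10) = (0**2)**2 + (1 - 1*(-10)**2 + 7*(-10))/(-7 - 10) = 0**2 + (1 - 1*100 - 70)/(-17) = 0 - (1 - 100 - 70)/17 = 0 - 1/17*(-169) = 0 + 169/17 = 169/17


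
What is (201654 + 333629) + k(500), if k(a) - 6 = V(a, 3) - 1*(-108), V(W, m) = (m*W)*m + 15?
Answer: 539912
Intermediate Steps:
V(W, m) = 15 + W*m² (V(W, m) = (W*m)*m + 15 = W*m² + 15 = 15 + W*m²)
k(a) = 129 + 9*a (k(a) = 6 + ((15 + a*3²) - 1*(-108)) = 6 + ((15 + a*9) + 108) = 6 + ((15 + 9*a) + 108) = 6 + (123 + 9*a) = 129 + 9*a)
(201654 + 333629) + k(500) = (201654 + 333629) + (129 + 9*500) = 535283 + (129 + 4500) = 535283 + 4629 = 539912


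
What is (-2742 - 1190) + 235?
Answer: -3697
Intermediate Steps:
(-2742 - 1190) + 235 = -3932 + 235 = -3697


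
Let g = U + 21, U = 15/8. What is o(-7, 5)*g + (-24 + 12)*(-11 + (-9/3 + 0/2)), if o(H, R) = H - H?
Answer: 168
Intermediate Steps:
o(H, R) = 0
U = 15/8 (U = 15*(⅛) = 15/8 ≈ 1.8750)
g = 183/8 (g = 15/8 + 21 = 183/8 ≈ 22.875)
o(-7, 5)*g + (-24 + 12)*(-11 + (-9/3 + 0/2)) = 0*(183/8) + (-24 + 12)*(-11 + (-9/3 + 0/2)) = 0 - 12*(-11 + (-9*⅓ + 0*(½))) = 0 - 12*(-11 + (-3 + 0)) = 0 - 12*(-11 - 3) = 0 - 12*(-14) = 0 + 168 = 168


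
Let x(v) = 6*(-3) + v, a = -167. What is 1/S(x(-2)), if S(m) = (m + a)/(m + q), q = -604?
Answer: 624/187 ≈ 3.3369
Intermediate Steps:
x(v) = -18 + v
S(m) = (-167 + m)/(-604 + m) (S(m) = (m - 167)/(m - 604) = (-167 + m)/(-604 + m))
1/S(x(-2)) = 1/((-167 + (-18 - 2))/(-604 + (-18 - 2))) = 1/((-167 - 20)/(-604 - 20)) = 1/(-187/(-624)) = 1/(-1/624*(-187)) = 1/(187/624) = 624/187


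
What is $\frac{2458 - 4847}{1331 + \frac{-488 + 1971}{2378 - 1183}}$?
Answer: $- \frac{2854855}{1592028} \approx -1.7932$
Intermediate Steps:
$\frac{2458 - 4847}{1331 + \frac{-488 + 1971}{2378 - 1183}} = - \frac{2389}{1331 + \frac{1483}{1195}} = - \frac{2389}{\frac{1592028}{1195}} = \left(-2389\right) \frac{1195}{1592028} = - \frac{2854855}{1592028}$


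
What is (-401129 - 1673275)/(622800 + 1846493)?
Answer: -2074404/2469293 ≈ -0.84008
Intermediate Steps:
(-401129 - 1673275)/(622800 + 1846493) = -2074404/2469293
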